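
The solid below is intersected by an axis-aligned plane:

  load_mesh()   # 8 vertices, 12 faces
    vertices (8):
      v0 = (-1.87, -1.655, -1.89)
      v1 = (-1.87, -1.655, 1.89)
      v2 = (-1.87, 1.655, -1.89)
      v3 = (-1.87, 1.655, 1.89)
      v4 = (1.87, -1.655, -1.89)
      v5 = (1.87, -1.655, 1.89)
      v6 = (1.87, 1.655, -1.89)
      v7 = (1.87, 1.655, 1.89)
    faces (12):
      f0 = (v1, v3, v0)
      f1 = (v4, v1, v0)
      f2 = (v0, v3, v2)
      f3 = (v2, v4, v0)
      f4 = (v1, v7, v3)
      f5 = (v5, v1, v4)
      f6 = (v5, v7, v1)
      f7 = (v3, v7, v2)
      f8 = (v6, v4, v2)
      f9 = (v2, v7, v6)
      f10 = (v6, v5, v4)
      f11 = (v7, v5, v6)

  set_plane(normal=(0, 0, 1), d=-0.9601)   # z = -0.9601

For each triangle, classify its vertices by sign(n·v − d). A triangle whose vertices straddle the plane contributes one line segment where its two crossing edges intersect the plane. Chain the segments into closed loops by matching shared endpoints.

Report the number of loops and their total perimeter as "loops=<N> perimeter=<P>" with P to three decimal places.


loops=1 perimeter=14.100

Straddling triangles (8 of 12):
  (v1,v3,v0) [++-] → (-1.87, -0.840722, -0.9601)–(-1.87, -1.655, -0.9601)  len=0.8143
  (v4,v1,v0) [-+-] → (0.94994, -1.655, -0.9601)–(-1.87, -1.655, -0.9601)  len=2.8199
  (v0,v3,v2) [-+-] → (-1.87, -0.840722, -0.9601)–(-1.87, 1.655, -0.9601)  len=2.4957
  (v5,v1,v4) [++-] → (0.94994, -1.655, -0.9601)–(1.87, -1.655, -0.9601)  len=0.9201
  (v3,v7,v2) [++-] → (-0.94994, 1.655, -0.9601)–(-1.87, 1.655, -0.9601)  len=0.9201
  (v2,v7,v6) [-+-] → (-0.94994, 1.655, -0.9601)–(1.87, 1.655, -0.9601)  len=2.8199
  (v6,v5,v4) [-+-] → (1.87, 0.840722, -0.9601)–(1.87, -1.655, -0.9601)  len=2.4957
  (v7,v5,v6) [++-] → (1.87, 0.840722, -0.9601)–(1.87, 1.655, -0.9601)  len=0.8143

Chained into 1 loop(s):
  loop 1: 8 segments, perimeter = 14.1000
Total perimeter = 14.100


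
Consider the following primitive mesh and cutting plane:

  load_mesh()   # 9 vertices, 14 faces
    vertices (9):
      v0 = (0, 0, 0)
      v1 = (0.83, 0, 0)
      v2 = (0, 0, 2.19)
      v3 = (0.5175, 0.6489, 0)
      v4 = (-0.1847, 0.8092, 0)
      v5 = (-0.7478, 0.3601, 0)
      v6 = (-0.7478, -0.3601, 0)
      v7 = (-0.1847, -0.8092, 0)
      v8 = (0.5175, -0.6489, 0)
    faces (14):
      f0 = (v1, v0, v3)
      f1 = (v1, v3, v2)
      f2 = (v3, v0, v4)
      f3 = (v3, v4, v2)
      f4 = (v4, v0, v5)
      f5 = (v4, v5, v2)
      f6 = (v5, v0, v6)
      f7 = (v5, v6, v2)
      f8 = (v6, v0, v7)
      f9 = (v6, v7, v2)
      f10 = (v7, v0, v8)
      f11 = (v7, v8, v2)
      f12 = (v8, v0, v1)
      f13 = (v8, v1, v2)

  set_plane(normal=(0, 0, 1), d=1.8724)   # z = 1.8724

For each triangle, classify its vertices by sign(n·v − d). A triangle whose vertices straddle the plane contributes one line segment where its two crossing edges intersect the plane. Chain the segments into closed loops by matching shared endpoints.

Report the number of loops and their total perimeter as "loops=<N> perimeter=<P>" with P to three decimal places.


loops=1 perimeter=0.731

Straddling triangles (7 of 14):
  (v1,v3,v2) [--+] → (0.0750493, 0.0941053, 1.8724)–(0.120369, 0, 1.8724)  len=0.1044
  (v3,v4,v2) [--+] → (-0.0267857, 0.117352, 1.8724)–(0.0750493, 0.0941053, 1.8724)  len=0.1045
  (v4,v5,v2) [--+] → (-0.108448, 0.0522227, 1.8724)–(-0.0267857, 0.117352, 1.8724)  len=0.1045
  (v5,v6,v2) [--+] → (-0.108448, -0.0522227, 1.8724)–(-0.108448, 0.0522227, 1.8724)  len=0.1044
  (v6,v7,v2) [--+] → (-0.0267857, -0.117352, 1.8724)–(-0.108448, -0.0522227, 1.8724)  len=0.1045
  (v7,v8,v2) [--+] → (0.0750493, -0.0941053, 1.8724)–(-0.0267857, -0.117352, 1.8724)  len=0.1045
  (v8,v1,v2) [--+] → (0.120369, 0, 1.8724)–(0.0750493, -0.0941053, 1.8724)  len=0.1044

Chained into 1 loop(s):
  loop 1: 7 segments, perimeter = 0.7312
Total perimeter = 0.731


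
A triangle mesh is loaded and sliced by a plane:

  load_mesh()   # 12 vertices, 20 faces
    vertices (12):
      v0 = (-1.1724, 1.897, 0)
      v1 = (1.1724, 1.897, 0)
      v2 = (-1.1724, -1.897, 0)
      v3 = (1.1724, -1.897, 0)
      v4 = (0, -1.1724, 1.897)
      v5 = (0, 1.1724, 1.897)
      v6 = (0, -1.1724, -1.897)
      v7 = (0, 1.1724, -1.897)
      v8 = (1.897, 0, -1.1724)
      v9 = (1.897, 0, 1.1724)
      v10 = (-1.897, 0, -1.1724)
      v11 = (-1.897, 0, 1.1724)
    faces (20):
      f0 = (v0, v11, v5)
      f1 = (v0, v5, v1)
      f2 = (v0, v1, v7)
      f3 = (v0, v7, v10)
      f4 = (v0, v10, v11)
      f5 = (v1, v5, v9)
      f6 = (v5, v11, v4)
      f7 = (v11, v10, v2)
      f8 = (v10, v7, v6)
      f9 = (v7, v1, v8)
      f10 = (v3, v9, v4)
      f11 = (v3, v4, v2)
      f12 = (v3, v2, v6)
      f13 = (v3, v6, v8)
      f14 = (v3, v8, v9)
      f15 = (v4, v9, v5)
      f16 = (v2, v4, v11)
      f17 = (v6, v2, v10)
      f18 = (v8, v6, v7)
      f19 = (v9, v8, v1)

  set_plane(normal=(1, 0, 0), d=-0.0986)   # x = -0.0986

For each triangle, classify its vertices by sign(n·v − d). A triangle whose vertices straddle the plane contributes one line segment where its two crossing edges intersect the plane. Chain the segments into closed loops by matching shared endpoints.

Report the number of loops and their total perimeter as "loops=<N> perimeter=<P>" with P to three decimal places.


loops=1 perimeter=12.575

Straddling triangles (10 of 20):
  (v0,v11,v5) [--+] → (-0.0986, 1.11146, 1.85934)–(-0.0986, 1.23334, 1.73746)  len=0.1724
  (v0,v5,v1) [-++] → (-0.0986, 1.23334, 1.73746)–(-0.0986, 1.897, 0)  len=1.8599
  (v0,v1,v7) [-++] → (-0.0986, 1.897, 0)–(-0.0986, 1.23334, -1.73746)  len=1.8599
  (v0,v7,v10) [-+-] → (-0.0986, 1.23334, -1.73746)–(-0.0986, 1.11146, -1.85934)  len=0.1724
  (v5,v11,v4) [+-+] → (-0.0986, 1.11146, 1.85934)–(-0.0986, -1.11146, 1.85934)  len=2.2229
  (v10,v7,v6) [-++] → (-0.0986, 1.11146, -1.85934)–(-0.0986, -1.11146, -1.85934)  len=2.2229
  (v3,v4,v2) [++-] → (-0.0986, -1.23334, 1.73746)–(-0.0986, -1.897, 0)  len=1.8599
  (v3,v2,v6) [+-+] → (-0.0986, -1.897, 0)–(-0.0986, -1.23334, -1.73746)  len=1.8599
  (v2,v4,v11) [-+-] → (-0.0986, -1.23334, 1.73746)–(-0.0986, -1.11146, 1.85934)  len=0.1724
  (v6,v2,v10) [+--] → (-0.0986, -1.23334, -1.73746)–(-0.0986, -1.11146, -1.85934)  len=0.1724

Chained into 1 loop(s):
  loop 1: 10 segments, perimeter = 12.5749
Total perimeter = 12.575


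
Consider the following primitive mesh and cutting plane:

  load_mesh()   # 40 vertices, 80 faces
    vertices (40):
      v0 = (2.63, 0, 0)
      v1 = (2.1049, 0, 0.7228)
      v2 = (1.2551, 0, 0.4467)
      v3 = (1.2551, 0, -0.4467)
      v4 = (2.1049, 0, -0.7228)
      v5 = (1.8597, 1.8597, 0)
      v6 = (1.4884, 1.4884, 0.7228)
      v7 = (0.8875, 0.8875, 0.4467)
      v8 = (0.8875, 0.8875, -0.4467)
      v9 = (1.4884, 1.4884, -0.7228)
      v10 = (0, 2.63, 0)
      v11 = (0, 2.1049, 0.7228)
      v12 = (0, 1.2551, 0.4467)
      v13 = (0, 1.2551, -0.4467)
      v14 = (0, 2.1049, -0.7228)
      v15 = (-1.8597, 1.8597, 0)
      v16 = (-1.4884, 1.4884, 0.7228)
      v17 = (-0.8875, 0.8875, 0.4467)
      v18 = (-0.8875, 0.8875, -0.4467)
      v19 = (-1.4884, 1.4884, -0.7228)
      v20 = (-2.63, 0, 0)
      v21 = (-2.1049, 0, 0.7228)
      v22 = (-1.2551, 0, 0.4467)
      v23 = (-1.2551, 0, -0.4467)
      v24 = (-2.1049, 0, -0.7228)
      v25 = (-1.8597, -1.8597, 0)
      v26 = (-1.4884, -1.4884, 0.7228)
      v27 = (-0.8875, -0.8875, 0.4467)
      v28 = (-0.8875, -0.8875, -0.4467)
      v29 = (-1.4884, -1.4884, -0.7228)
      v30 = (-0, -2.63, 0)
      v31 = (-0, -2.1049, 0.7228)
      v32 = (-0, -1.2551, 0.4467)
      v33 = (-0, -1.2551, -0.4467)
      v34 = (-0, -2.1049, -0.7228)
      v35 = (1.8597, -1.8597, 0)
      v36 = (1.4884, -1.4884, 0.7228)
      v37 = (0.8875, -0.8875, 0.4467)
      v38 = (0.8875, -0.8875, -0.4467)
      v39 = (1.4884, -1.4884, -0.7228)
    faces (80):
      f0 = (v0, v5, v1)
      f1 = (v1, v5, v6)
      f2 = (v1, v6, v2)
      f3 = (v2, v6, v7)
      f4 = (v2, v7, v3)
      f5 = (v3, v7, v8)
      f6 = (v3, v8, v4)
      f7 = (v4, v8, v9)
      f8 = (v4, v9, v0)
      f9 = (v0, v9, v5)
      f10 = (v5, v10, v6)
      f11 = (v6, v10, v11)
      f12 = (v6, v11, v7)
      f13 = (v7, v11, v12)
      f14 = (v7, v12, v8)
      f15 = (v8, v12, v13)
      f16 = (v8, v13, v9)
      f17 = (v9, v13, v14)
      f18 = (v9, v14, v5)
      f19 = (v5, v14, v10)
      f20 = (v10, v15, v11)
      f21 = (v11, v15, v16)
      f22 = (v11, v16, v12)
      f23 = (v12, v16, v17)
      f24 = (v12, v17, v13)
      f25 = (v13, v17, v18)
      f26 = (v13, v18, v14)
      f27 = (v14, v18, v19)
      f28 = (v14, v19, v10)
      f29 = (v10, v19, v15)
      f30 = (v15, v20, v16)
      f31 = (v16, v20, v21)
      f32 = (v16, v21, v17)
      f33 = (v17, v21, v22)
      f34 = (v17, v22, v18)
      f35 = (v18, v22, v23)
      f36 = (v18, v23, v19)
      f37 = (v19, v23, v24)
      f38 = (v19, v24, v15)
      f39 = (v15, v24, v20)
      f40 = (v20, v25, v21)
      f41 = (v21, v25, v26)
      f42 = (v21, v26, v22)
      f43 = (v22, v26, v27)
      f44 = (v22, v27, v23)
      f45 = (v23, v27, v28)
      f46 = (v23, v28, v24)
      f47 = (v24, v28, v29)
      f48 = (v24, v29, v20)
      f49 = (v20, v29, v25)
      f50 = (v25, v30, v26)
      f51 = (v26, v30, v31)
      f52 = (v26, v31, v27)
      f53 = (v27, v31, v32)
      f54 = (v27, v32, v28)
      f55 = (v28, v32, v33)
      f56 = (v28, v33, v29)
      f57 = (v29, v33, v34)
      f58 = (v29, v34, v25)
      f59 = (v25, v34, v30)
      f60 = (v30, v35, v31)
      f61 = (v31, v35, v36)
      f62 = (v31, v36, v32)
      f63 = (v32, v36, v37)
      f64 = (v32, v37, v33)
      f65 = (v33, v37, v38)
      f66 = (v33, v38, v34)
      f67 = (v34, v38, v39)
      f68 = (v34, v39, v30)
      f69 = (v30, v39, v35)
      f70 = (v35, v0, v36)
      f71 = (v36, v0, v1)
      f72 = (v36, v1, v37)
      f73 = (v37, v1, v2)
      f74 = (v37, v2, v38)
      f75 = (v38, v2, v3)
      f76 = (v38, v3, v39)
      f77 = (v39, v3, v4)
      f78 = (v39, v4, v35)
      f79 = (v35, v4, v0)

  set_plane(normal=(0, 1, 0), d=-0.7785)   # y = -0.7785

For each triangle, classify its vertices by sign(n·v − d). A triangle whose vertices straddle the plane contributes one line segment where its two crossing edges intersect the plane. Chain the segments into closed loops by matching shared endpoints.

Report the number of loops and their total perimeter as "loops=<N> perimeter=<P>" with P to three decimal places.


Straddling triangles (20 of 80):
  (v20,v25,v21) [+-+] → (-2.30754, -0.7785, 0)–(-2.00226, -0.7785, 0.420224)  len=0.5194
  (v21,v25,v26) [+--] → (-2.00226, -0.7785, 0.420224)–(-1.78244, -0.7785, 0.7228)  len=0.3740
  (v21,v26,v22) [+-+] → (-1.78244, -0.7785, 0.7228)–(-1.37713, -0.7785, 0.591113)  len=0.4262
  (v22,v26,v27) [+--] → (-1.37713, -0.7785, 0.591113)–(-0.932647, -0.7785, 0.4467)  len=0.4674
  (v22,v27,v23) [+-+] → (-0.932647, -0.7785, 0.4467)–(-0.932647, -0.7785, 0.336975)  len=0.1097
  (v23,v27,v28) [+--] → (-0.932647, -0.7785, 0.336975)–(-0.932647, -0.7785, -0.4467)  len=0.7837
  (v23,v28,v24) [+-+] → (-0.932647, -0.7785, -0.4467)–(-1.03702, -0.7785, -0.48061)  len=0.1097
  (v24,v28,v29) [+--] → (-1.03702, -0.7785, -0.48061)–(-1.78244, -0.7785, -0.7228)  len=0.7838
  (v24,v29,v20) [+-+] → (-1.78244, -0.7785, -0.7228)–(-2.03289, -0.7785, -0.378057)  len=0.4261
  (v20,v29,v25) [+--] → (-2.03289, -0.7785, -0.378057)–(-2.30754, -0.7785, 0)  len=0.4673
  (v35,v0,v36) [-+-] → (2.30754, -0.7785, 0)–(2.03289, -0.7785, 0.378057)  len=0.4673
  (v36,v0,v1) [-++] → (2.03289, -0.7785, 0.378057)–(1.78244, -0.7785, 0.7228)  len=0.4261
  (v36,v1,v37) [-+-] → (1.78244, -0.7785, 0.7228)–(1.03702, -0.7785, 0.48061)  len=0.7838
  (v37,v1,v2) [-++] → (1.03702, -0.7785, 0.48061)–(0.932647, -0.7785, 0.4467)  len=0.1097
  (v37,v2,v38) [-+-] → (0.932647, -0.7785, 0.4467)–(0.932647, -0.7785, -0.336975)  len=0.7837
  (v38,v2,v3) [-++] → (0.932647, -0.7785, -0.336975)–(0.932647, -0.7785, -0.4467)  len=0.1097
  (v38,v3,v39) [-+-] → (0.932647, -0.7785, -0.4467)–(1.37713, -0.7785, -0.591113)  len=0.4674
  (v39,v3,v4) [-++] → (1.37713, -0.7785, -0.591113)–(1.78244, -0.7785, -0.7228)  len=0.4262
  (v39,v4,v35) [-+-] → (1.78244, -0.7785, -0.7228)–(2.00226, -0.7785, -0.420224)  len=0.3740
  (v35,v4,v0) [-++] → (2.00226, -0.7785, -0.420224)–(2.30754, -0.7785, 0)  len=0.5194

Chained into 2 loop(s):
  loop 1: 10 segments, perimeter = 4.4672
  loop 2: 10 segments, perimeter = 4.4672
Total perimeter = 8.934

loops=2 perimeter=8.934


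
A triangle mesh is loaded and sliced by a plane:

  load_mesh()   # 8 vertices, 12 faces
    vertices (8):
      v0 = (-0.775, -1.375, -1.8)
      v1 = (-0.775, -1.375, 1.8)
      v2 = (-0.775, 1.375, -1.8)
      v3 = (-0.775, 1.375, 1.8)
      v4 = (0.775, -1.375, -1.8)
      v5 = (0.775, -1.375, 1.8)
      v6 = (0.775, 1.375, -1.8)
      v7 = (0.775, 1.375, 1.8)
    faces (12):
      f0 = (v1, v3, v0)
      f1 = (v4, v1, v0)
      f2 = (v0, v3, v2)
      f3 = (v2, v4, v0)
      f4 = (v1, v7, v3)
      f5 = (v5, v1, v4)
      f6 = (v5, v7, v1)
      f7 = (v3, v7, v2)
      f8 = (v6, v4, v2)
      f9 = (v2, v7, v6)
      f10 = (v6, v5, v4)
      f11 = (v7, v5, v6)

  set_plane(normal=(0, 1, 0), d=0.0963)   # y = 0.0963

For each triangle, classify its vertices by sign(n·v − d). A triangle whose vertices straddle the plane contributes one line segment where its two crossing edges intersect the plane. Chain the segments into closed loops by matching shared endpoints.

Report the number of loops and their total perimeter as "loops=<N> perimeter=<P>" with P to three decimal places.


Straddling triangles (8 of 12):
  (v1,v3,v0) [-+-] → (-0.775, 0.0963, 1.8)–(-0.775, 0.0963, 0.126065)  len=1.6739
  (v0,v3,v2) [-++] → (-0.775, 0.0963, 0.126065)–(-0.775, 0.0963, -1.8)  len=1.9261
  (v2,v4,v0) [+--] → (-0.0542782, 0.0963, -1.8)–(-0.775, 0.0963, -1.8)  len=0.7207
  (v1,v7,v3) [-++] → (0.0542782, 0.0963, 1.8)–(-0.775, 0.0963, 1.8)  len=0.8293
  (v5,v7,v1) [-+-] → (0.775, 0.0963, 1.8)–(0.0542782, 0.0963, 1.8)  len=0.7207
  (v6,v4,v2) [+-+] → (0.775, 0.0963, -1.8)–(-0.0542782, 0.0963, -1.8)  len=0.8293
  (v6,v5,v4) [+--] → (0.775, 0.0963, -0.126065)–(0.775, 0.0963, -1.8)  len=1.6739
  (v7,v5,v6) [+-+] → (0.775, 0.0963, 1.8)–(0.775, 0.0963, -0.126065)  len=1.9261

Chained into 1 loop(s):
  loop 1: 8 segments, perimeter = 10.3000
Total perimeter = 10.300

loops=1 perimeter=10.300


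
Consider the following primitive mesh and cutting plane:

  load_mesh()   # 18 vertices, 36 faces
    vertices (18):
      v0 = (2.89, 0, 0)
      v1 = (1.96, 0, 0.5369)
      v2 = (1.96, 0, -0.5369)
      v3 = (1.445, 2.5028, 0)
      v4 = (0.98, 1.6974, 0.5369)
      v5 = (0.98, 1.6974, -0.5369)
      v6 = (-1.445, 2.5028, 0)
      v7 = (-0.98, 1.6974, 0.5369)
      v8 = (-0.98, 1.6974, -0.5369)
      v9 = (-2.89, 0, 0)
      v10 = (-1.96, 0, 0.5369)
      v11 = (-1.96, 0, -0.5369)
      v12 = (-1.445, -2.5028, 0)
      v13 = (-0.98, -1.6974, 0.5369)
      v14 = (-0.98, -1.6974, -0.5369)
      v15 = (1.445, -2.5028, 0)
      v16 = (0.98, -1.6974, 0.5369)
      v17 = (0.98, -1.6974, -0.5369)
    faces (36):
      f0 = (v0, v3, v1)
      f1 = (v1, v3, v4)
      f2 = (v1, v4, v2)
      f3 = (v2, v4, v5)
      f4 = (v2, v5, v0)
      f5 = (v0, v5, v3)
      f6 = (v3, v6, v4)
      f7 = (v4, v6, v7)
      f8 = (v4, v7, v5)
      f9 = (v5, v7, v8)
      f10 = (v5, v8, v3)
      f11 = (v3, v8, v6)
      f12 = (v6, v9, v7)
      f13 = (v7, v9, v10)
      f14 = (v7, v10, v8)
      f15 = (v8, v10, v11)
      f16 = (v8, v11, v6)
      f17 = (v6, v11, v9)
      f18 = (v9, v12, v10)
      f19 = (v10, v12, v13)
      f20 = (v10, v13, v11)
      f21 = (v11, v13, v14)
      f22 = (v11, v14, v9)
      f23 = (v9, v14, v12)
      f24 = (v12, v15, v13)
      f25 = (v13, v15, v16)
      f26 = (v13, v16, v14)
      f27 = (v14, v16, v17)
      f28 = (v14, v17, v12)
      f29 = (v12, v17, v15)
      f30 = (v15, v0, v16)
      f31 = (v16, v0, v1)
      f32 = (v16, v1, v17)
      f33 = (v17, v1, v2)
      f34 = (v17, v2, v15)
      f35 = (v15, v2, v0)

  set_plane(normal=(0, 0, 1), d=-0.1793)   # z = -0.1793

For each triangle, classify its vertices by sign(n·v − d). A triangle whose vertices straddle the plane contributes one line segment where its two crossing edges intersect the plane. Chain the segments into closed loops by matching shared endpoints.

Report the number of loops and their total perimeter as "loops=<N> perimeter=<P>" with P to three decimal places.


loops=2 perimeter=27.236

Straddling triangles (24 of 36):
  (v1,v4,v2) [++-] → (1.63364, 0.565273, -0.1793)–(1.96, 0, -0.1793)  len=0.6527
  (v2,v4,v5) [-+-] → (1.63364, 0.565273, -0.1793)–(0.98, 1.6974, -0.1793)  len=1.3073
  (v2,v5,v0) [--+] → (2.25215, 0.566854, -0.1793)–(2.57942, 0, -0.1793)  len=0.6545
  (v0,v5,v3) [+-+] → (2.25215, 0.566854, -0.1793)–(1.28971, 2.23383, -0.1793)  len=1.9249
  (v4,v7,v5) [++-] → (0.327275, 1.6974, -0.1793)–(0.98, 1.6974, -0.1793)  len=0.6527
  (v5,v7,v8) [-+-] → (0.327275, 1.6974, -0.1793)–(-0.98, 1.6974, -0.1793)  len=1.3073
  (v5,v8,v3) [--+] → (0.635161, 2.23383, -0.1793)–(1.28971, 2.23383, -0.1793)  len=0.6546
  (v3,v8,v6) [+-+] → (0.635161, 2.23383, -0.1793)–(-1.28971, 2.23383, -0.1793)  len=1.9249
  (v7,v10,v8) [++-] → (-1.30636, 1.13213, -0.1793)–(-0.98, 1.6974, -0.1793)  len=0.6527
  (v8,v10,v11) [-+-] → (-1.30636, 1.13213, -0.1793)–(-1.96, 0, -0.1793)  len=1.3073
  (v8,v11,v6) [--+] → (-1.61699, 1.66698, -0.1793)–(-1.28971, 2.23383, -0.1793)  len=0.6545
  (v6,v11,v9) [+-+] → (-1.61699, 1.66698, -0.1793)–(-2.57942, 0, -0.1793)  len=1.9249
  (v10,v13,v11) [++-] → (-1.63364, -0.565273, -0.1793)–(-1.96, 0, -0.1793)  len=0.6527
  (v11,v13,v14) [-+-] → (-1.63364, -0.565273, -0.1793)–(-0.98, -1.6974, -0.1793)  len=1.3073
  (v11,v14,v9) [--+] → (-2.25215, -0.566854, -0.1793)–(-2.57942, 0, -0.1793)  len=0.6545
  (v9,v14,v12) [+-+] → (-2.25215, -0.566854, -0.1793)–(-1.28971, -2.23383, -0.1793)  len=1.9249
  (v13,v16,v14) [++-] → (-0.327275, -1.6974, -0.1793)–(-0.98, -1.6974, -0.1793)  len=0.6527
  (v14,v16,v17) [-+-] → (-0.327275, -1.6974, -0.1793)–(0.98, -1.6974, -0.1793)  len=1.3073
  (v14,v17,v12) [--+] → (-0.635161, -2.23383, -0.1793)–(-1.28971, -2.23383, -0.1793)  len=0.6546
  (v12,v17,v15) [+-+] → (-0.635161, -2.23383, -0.1793)–(1.28971, -2.23383, -0.1793)  len=1.9249
  (v16,v1,v17) [++-] → (1.30636, -1.13213, -0.1793)–(0.98, -1.6974, -0.1793)  len=0.6527
  (v17,v1,v2) [-+-] → (1.30636, -1.13213, -0.1793)–(1.96, 0, -0.1793)  len=1.3073
  (v17,v2,v15) [--+] → (1.61699, -1.66698, -0.1793)–(1.28971, -2.23383, -0.1793)  len=0.6545
  (v15,v2,v0) [+-+] → (1.61699, -1.66698, -0.1793)–(2.57942, 0, -0.1793)  len=1.9249

Chained into 2 loop(s):
  loop 1: 12 segments, perimeter = 11.7600
  loop 2: 12 segments, perimeter = 15.4765
Total perimeter = 27.236


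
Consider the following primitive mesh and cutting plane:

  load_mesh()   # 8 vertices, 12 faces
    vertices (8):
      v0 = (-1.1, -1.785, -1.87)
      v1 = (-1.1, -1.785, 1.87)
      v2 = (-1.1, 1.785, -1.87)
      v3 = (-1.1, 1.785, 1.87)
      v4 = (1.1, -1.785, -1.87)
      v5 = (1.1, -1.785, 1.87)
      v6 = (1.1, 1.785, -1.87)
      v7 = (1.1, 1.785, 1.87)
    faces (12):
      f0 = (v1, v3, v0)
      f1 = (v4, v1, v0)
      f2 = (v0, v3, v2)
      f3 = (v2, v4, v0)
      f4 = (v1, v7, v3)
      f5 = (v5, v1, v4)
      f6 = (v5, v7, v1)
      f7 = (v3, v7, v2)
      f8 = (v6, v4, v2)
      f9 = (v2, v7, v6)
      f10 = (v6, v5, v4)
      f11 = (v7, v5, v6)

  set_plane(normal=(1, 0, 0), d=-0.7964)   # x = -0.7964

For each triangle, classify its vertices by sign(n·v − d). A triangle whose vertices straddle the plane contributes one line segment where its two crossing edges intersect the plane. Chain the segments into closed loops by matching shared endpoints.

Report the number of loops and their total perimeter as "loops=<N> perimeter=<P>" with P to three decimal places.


loops=1 perimeter=14.620

Straddling triangles (8 of 12):
  (v4,v1,v0) [+--] → (-0.7964, -1.785, 1.35388)–(-0.7964, -1.785, -1.87)  len=3.2239
  (v2,v4,v0) [-+-] → (-0.7964, 1.29234, -1.87)–(-0.7964, -1.785, -1.87)  len=3.0773
  (v1,v7,v3) [-+-] → (-0.7964, -1.29234, 1.87)–(-0.7964, 1.785, 1.87)  len=3.0773
  (v5,v1,v4) [+-+] → (-0.7964, -1.785, 1.87)–(-0.7964, -1.785, 1.35388)  len=0.5161
  (v5,v7,v1) [++-] → (-0.7964, -1.29234, 1.87)–(-0.7964, -1.785, 1.87)  len=0.4927
  (v3,v7,v2) [-+-] → (-0.7964, 1.785, 1.87)–(-0.7964, 1.785, -1.35388)  len=3.2239
  (v6,v4,v2) [++-] → (-0.7964, 1.29234, -1.87)–(-0.7964, 1.785, -1.87)  len=0.4927
  (v2,v7,v6) [-++] → (-0.7964, 1.785, -1.35388)–(-0.7964, 1.785, -1.87)  len=0.5161

Chained into 1 loop(s):
  loop 1: 8 segments, perimeter = 14.6200
Total perimeter = 14.620


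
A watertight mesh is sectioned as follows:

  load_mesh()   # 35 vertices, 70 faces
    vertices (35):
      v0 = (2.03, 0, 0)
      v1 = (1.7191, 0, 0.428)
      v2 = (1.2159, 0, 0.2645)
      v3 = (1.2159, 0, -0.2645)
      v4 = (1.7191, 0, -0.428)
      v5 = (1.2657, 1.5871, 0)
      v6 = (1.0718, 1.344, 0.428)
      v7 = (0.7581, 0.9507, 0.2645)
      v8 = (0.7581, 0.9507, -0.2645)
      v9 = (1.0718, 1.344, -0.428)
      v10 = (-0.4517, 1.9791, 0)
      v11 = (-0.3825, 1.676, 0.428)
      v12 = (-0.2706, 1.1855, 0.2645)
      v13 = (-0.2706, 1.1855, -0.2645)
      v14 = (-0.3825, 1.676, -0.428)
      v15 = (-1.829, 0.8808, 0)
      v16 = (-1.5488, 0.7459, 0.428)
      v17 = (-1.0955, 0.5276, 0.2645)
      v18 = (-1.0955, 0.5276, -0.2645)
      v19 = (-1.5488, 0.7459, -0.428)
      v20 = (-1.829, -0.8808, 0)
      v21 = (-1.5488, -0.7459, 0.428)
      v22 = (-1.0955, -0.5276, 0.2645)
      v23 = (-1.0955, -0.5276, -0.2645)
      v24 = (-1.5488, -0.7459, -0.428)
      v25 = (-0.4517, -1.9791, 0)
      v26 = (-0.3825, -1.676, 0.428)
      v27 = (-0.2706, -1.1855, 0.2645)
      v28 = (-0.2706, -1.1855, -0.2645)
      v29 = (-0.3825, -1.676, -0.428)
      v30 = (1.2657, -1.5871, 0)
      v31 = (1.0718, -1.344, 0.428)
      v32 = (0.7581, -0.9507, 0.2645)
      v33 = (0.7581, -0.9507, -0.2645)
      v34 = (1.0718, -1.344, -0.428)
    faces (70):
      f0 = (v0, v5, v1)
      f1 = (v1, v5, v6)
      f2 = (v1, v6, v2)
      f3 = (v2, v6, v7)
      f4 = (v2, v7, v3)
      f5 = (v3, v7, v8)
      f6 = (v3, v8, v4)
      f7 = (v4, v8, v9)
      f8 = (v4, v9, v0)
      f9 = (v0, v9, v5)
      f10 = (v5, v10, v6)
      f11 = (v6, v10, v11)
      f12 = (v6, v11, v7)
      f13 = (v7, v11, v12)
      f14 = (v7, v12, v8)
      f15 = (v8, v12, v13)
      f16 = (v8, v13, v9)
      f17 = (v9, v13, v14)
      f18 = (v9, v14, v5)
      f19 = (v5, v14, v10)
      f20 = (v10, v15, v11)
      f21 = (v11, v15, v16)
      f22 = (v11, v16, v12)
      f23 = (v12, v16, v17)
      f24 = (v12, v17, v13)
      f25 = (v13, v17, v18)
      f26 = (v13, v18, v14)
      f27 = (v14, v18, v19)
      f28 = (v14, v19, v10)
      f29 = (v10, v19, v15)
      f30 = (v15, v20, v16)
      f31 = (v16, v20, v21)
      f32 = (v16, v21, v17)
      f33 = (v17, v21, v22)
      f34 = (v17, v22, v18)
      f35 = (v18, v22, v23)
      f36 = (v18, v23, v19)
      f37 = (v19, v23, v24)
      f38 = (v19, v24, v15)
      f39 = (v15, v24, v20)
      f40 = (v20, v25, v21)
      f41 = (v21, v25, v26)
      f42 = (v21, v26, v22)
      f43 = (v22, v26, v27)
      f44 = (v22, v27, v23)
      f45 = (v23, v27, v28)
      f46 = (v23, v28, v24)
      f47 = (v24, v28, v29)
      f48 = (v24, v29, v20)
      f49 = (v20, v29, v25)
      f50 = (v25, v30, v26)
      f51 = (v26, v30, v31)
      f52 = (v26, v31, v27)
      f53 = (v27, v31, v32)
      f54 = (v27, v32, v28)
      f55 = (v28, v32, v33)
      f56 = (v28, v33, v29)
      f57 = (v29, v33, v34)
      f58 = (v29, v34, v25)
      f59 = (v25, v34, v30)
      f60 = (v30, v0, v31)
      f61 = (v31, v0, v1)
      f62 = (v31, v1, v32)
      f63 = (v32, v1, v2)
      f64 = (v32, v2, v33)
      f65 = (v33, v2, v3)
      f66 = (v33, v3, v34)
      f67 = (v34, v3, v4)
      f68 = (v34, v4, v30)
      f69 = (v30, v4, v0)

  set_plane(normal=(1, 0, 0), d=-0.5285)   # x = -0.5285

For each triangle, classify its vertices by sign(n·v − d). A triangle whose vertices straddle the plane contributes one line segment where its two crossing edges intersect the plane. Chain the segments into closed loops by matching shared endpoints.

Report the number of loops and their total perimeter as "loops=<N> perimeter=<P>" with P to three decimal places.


Straddling triangles (20 of 70):
  (v10,v15,v11) [+-+] → (-0.5285, 1.91786, 0)–(-0.5285, 1.59574, 0.384801)  len=0.5018
  (v11,v15,v16) [+--] → (-0.5285, 1.59574, 0.384801)–(-0.5285, 1.55957, 0.428)  len=0.0563
  (v11,v16,v12) [+-+] → (-0.5285, 1.55957, 0.428)–(-0.5285, 1.0968, 0.297489)  len=0.4808
  (v12,v16,v17) [+--] → (-0.5285, 1.0968, 0.297489)–(-0.5285, 0.979812, 0.2645)  len=0.1216
  (v12,v17,v13) [+-+] → (-0.5285, 0.979812, 0.2645)–(-0.5285, 0.979812, -0.0991113)  len=0.3636
  (v13,v17,v18) [+--] → (-0.5285, 0.979812, -0.0991113)–(-0.5285, 0.979812, -0.2645)  len=0.1654
  (v13,v18,v14) [+-+] → (-0.5285, 0.979812, -0.2645)–(-0.5285, 1.44084, -0.39452)  len=0.4790
  (v14,v18,v19) [+--] → (-0.5285, 1.44084, -0.39452)–(-0.5285, 1.55957, -0.428)  len=0.1234
  (v14,v19,v10) [+-+] → (-0.5285, 1.55957, -0.428)–(-0.5285, 1.89277, -0.0299612)  len=0.5191
  (v10,v19,v15) [+--] → (-0.5285, 1.89277, -0.0299612)–(-0.5285, 1.91786, 0)  len=0.0391
  (v20,v25,v21) [-+-] → (-0.5285, -1.91786, 0)–(-0.5285, -1.89277, 0.0299612)  len=0.0391
  (v21,v25,v26) [-++] → (-0.5285, -1.89277, 0.0299612)–(-0.5285, -1.55957, 0.428)  len=0.5191
  (v21,v26,v22) [-+-] → (-0.5285, -1.55957, 0.428)–(-0.5285, -1.44084, 0.39452)  len=0.1234
  (v22,v26,v27) [-++] → (-0.5285, -1.44084, 0.39452)–(-0.5285, -0.979812, 0.2645)  len=0.4790
  (v22,v27,v23) [-+-] → (-0.5285, -0.979812, 0.2645)–(-0.5285, -0.979812, 0.0991113)  len=0.1654
  (v23,v27,v28) [-++] → (-0.5285, -0.979812, 0.0991113)–(-0.5285, -0.979812, -0.2645)  len=0.3636
  (v23,v28,v24) [-+-] → (-0.5285, -0.979812, -0.2645)–(-0.5285, -1.0968, -0.297489)  len=0.1216
  (v24,v28,v29) [-++] → (-0.5285, -1.0968, -0.297489)–(-0.5285, -1.55957, -0.428)  len=0.4808
  (v24,v29,v20) [-+-] → (-0.5285, -1.55957, -0.428)–(-0.5285, -1.59574, -0.384801)  len=0.0563
  (v20,v29,v25) [-++] → (-0.5285, -1.59574, -0.384801)–(-0.5285, -1.91786, 0)  len=0.5018

Chained into 2 loop(s):
  loop 1: 10 segments, perimeter = 2.8501
  loop 2: 10 segments, perimeter = 2.8501
Total perimeter = 5.700

loops=2 perimeter=5.700


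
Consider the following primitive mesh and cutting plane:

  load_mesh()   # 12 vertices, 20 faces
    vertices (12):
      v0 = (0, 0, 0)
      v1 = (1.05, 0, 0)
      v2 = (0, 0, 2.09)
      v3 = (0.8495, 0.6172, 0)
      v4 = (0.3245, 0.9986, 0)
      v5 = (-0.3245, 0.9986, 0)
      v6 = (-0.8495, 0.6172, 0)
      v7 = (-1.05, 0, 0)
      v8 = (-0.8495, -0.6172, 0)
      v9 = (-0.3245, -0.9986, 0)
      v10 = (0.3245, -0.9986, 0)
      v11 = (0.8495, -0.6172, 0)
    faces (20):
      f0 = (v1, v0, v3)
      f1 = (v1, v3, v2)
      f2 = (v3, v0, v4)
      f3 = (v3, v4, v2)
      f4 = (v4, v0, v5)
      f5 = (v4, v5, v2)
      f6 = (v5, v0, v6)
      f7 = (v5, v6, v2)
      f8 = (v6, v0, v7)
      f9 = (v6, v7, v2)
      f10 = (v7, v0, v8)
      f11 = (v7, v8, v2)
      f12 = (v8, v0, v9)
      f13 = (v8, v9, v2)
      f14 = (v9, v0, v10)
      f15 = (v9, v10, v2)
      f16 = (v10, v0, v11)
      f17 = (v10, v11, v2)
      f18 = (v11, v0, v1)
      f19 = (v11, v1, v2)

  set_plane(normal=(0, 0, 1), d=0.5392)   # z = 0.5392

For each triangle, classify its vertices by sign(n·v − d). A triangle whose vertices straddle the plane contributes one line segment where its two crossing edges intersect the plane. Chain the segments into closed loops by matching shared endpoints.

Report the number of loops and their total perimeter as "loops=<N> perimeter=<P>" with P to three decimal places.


loops=1 perimeter=4.815

Straddling triangles (10 of 20):
  (v1,v3,v2) [--+] → (0.630337, 0.457968, 0.5392)–(0.77911, 0, 0.5392)  len=0.4815
  (v3,v4,v2) [--+] → (0.240782, 0.740971, 0.5392)–(0.630337, 0.457968, 0.5392)  len=0.4815
  (v4,v5,v2) [--+] → (-0.240782, 0.740971, 0.5392)–(0.240782, 0.740971, 0.5392)  len=0.4816
  (v5,v6,v2) [--+] → (-0.630337, 0.457968, 0.5392)–(-0.240782, 0.740971, 0.5392)  len=0.4815
  (v6,v7,v2) [--+] → (-0.77911, 0, 0.5392)–(-0.630337, 0.457968, 0.5392)  len=0.4815
  (v7,v8,v2) [--+] → (-0.630337, -0.457968, 0.5392)–(-0.77911, 0, 0.5392)  len=0.4815
  (v8,v9,v2) [--+] → (-0.240782, -0.740971, 0.5392)–(-0.630337, -0.457968, 0.5392)  len=0.4815
  (v9,v10,v2) [--+] → (0.240782, -0.740971, 0.5392)–(-0.240782, -0.740971, 0.5392)  len=0.4816
  (v10,v11,v2) [--+] → (0.630337, -0.457968, 0.5392)–(0.240782, -0.740971, 0.5392)  len=0.4815
  (v11,v1,v2) [--+] → (0.77911, 0, 0.5392)–(0.630337, -0.457968, 0.5392)  len=0.4815

Chained into 1 loop(s):
  loop 1: 10 segments, perimeter = 4.8152
Total perimeter = 4.815


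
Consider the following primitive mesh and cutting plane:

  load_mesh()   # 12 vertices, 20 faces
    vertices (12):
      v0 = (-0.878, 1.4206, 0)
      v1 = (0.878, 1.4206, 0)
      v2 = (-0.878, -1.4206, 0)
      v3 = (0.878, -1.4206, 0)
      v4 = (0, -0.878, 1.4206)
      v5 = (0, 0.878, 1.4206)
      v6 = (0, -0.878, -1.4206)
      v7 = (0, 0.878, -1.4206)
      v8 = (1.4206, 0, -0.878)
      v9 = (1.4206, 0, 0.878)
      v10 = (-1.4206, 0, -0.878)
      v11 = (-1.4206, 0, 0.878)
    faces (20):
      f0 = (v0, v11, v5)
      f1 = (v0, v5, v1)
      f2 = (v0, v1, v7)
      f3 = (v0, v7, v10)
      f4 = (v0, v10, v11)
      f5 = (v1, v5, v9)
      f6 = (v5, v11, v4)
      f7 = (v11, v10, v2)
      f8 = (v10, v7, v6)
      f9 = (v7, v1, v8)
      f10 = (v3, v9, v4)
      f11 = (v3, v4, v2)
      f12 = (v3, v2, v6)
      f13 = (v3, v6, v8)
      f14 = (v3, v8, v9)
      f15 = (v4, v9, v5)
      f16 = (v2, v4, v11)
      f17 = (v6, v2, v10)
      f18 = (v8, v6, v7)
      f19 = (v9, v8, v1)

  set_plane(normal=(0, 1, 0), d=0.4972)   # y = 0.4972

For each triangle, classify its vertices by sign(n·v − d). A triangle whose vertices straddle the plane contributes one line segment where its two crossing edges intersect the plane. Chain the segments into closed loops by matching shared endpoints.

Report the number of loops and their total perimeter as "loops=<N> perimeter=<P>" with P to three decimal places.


loops=1 perimeter=8.397

Straddling triangles (10 of 20):
  (v0,v11,v5) [+-+] → (-1.23069, 0.4972, 0.570706)–(-0.616133, 0.4972, 1.18527)  len=0.8691
  (v0,v7,v10) [++-] → (-0.616133, 0.4972, -1.18527)–(-1.23069, 0.4972, -0.570706)  len=0.8691
  (v0,v10,v11) [+--] → (-1.23069, 0.4972, -0.570706)–(-1.23069, 0.4972, 0.570706)  len=1.1414
  (v1,v5,v9) [++-] → (0.616133, 0.4972, 1.18527)–(1.23069, 0.4972, 0.570706)  len=0.8691
  (v5,v11,v4) [+--] → (-0.616133, 0.4972, 1.18527)–(0, 0.4972, 1.4206)  len=0.6595
  (v10,v7,v6) [-+-] → (-0.616133, 0.4972, -1.18527)–(0, 0.4972, -1.4206)  len=0.6595
  (v7,v1,v8) [++-] → (1.23069, 0.4972, -0.570706)–(0.616133, 0.4972, -1.18527)  len=0.8691
  (v4,v9,v5) [--+] → (0.616133, 0.4972, 1.18527)–(0, 0.4972, 1.4206)  len=0.6595
  (v8,v6,v7) [--+] → (0, 0.4972, -1.4206)–(0.616133, 0.4972, -1.18527)  len=0.6595
  (v9,v8,v1) [--+] → (1.23069, 0.4972, -0.570706)–(1.23069, 0.4972, 0.570706)  len=1.1414

Chained into 1 loop(s):
  loop 1: 10 segments, perimeter = 8.3975
Total perimeter = 8.397


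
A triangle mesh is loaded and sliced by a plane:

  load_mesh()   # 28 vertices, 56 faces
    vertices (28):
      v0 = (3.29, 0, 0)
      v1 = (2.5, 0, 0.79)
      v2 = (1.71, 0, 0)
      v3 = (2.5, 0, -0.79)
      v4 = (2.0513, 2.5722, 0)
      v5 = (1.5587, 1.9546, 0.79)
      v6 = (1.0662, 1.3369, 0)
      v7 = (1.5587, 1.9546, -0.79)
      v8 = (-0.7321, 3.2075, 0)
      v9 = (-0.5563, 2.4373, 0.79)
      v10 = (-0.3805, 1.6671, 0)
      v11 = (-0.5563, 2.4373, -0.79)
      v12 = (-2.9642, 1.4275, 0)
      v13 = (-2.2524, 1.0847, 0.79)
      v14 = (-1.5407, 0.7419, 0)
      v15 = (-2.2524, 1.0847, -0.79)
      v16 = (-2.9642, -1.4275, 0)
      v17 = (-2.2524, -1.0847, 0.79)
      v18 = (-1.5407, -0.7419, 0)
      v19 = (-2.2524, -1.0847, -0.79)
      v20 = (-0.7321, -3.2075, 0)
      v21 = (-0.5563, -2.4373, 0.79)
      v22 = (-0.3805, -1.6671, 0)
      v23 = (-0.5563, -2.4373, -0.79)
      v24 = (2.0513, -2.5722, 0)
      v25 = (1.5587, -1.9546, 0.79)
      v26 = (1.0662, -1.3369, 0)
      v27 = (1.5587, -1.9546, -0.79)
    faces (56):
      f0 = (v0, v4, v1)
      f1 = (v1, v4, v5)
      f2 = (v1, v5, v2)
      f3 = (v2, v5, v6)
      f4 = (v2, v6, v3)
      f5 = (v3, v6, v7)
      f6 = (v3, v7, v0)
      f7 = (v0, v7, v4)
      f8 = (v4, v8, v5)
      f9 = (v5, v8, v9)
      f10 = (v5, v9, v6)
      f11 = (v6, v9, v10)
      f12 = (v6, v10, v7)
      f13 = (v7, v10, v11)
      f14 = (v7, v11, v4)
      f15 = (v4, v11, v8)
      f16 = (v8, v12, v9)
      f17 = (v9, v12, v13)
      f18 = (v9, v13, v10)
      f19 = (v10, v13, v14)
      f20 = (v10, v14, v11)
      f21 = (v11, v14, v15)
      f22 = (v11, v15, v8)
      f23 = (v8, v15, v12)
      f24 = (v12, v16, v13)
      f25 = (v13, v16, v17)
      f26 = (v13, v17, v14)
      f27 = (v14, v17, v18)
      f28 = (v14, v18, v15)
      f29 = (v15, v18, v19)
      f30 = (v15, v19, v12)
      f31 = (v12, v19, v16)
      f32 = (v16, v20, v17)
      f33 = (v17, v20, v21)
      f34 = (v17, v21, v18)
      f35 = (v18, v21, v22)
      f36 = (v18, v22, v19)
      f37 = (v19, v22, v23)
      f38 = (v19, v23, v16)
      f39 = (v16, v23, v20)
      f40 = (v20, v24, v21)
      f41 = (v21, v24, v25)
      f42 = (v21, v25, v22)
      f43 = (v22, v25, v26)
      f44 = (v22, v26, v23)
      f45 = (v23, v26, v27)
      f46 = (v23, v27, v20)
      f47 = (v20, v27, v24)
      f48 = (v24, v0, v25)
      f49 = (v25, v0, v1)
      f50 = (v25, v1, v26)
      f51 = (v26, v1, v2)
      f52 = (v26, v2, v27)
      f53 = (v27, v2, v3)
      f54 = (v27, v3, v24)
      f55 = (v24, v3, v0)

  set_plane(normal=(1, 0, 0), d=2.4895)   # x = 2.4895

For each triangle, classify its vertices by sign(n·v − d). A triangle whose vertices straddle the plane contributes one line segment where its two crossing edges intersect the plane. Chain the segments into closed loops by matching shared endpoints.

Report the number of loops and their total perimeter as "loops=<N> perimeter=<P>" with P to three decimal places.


loops=1 perimeter=7.380

Straddling triangles (14 of 56):
  (v0,v4,v1) [+-+] → (2.4895, 1.66226, 0)–(2.4895, 0.0601919, 0.771513)  len=1.7782
  (v1,v4,v5) [+--] → (2.4895, 0.0601919, 0.771513)–(2.4895, 0.0218031, 0.79)  len=0.0426
  (v1,v5,v2) [+--] → (2.4895, 0.0218031, 0.79)–(2.4895, 0, 0.7795)  len=0.0242
  (v2,v6,v3) [--+] → (2.4895, 0.00979038, -0.784215)–(2.4895, 0, -0.7795)  len=0.0109
  (v3,v6,v7) [+--] → (2.4895, 0.00979038, -0.784215)–(2.4895, 0.0218031, -0.79)  len=0.0133
  (v3,v7,v0) [+-+] → (2.4895, 0.0218031, -0.79)–(2.4895, 0.903747, -0.365272)  len=0.9789
  (v0,v7,v4) [+--] → (2.4895, 0.903747, -0.365272)–(2.4895, 1.66226, 0)  len=0.8419
  (v24,v0,v25) [-+-] → (2.4895, -1.66226, 0)–(2.4895, -0.903747, 0.365272)  len=0.8419
  (v25,v0,v1) [-++] → (2.4895, -0.903747, 0.365272)–(2.4895, -0.0218031, 0.79)  len=0.9789
  (v25,v1,v26) [-+-] → (2.4895, -0.0218031, 0.79)–(2.4895, -0.00979038, 0.784215)  len=0.0133
  (v26,v1,v2) [-+-] → (2.4895, -0.00979038, 0.784215)–(2.4895, 0, 0.7795)  len=0.0109
  (v27,v2,v3) [--+] → (2.4895, 0, -0.7795)–(2.4895, -0.0218031, -0.79)  len=0.0242
  (v27,v3,v24) [-+-] → (2.4895, -0.0218031, -0.79)–(2.4895, -0.0601919, -0.771513)  len=0.0426
  (v24,v3,v0) [-++] → (2.4895, -0.0601919, -0.771513)–(2.4895, -1.66226, 0)  len=1.7782

Chained into 1 loop(s):
  loop 1: 14 segments, perimeter = 7.3799
Total perimeter = 7.380


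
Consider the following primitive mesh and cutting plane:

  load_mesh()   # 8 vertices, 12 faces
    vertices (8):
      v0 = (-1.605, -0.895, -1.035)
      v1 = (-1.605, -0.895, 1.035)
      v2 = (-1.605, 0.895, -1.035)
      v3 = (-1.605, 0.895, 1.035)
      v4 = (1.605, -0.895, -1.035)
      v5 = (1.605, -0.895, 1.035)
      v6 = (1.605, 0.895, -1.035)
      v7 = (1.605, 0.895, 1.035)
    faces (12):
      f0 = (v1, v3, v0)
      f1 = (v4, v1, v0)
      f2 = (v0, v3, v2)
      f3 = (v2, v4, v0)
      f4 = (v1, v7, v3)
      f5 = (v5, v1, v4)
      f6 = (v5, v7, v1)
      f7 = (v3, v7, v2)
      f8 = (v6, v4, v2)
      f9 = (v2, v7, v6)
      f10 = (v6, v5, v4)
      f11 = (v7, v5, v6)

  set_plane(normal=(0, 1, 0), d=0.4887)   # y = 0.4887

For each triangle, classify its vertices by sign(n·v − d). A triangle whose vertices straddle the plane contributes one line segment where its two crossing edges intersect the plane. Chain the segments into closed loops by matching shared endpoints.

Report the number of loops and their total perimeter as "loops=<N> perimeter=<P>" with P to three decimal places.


loops=1 perimeter=10.560

Straddling triangles (8 of 12):
  (v1,v3,v0) [-+-] → (-1.605, 0.4887, 1.035)–(-1.605, 0.4887, 0.565145)  len=0.4699
  (v0,v3,v2) [-++] → (-1.605, 0.4887, 0.565145)–(-1.605, 0.4887, -1.035)  len=1.6001
  (v2,v4,v0) [+--] → (-0.876384, 0.4887, -1.035)–(-1.605, 0.4887, -1.035)  len=0.7286
  (v1,v7,v3) [-++] → (0.876384, 0.4887, 1.035)–(-1.605, 0.4887, 1.035)  len=2.4814
  (v5,v7,v1) [-+-] → (1.605, 0.4887, 1.035)–(0.876384, 0.4887, 1.035)  len=0.7286
  (v6,v4,v2) [+-+] → (1.605, 0.4887, -1.035)–(-0.876384, 0.4887, -1.035)  len=2.4814
  (v6,v5,v4) [+--] → (1.605, 0.4887, -0.565145)–(1.605, 0.4887, -1.035)  len=0.4699
  (v7,v5,v6) [+-+] → (1.605, 0.4887, 1.035)–(1.605, 0.4887, -0.565145)  len=1.6001

Chained into 1 loop(s):
  loop 1: 8 segments, perimeter = 10.5600
Total perimeter = 10.560


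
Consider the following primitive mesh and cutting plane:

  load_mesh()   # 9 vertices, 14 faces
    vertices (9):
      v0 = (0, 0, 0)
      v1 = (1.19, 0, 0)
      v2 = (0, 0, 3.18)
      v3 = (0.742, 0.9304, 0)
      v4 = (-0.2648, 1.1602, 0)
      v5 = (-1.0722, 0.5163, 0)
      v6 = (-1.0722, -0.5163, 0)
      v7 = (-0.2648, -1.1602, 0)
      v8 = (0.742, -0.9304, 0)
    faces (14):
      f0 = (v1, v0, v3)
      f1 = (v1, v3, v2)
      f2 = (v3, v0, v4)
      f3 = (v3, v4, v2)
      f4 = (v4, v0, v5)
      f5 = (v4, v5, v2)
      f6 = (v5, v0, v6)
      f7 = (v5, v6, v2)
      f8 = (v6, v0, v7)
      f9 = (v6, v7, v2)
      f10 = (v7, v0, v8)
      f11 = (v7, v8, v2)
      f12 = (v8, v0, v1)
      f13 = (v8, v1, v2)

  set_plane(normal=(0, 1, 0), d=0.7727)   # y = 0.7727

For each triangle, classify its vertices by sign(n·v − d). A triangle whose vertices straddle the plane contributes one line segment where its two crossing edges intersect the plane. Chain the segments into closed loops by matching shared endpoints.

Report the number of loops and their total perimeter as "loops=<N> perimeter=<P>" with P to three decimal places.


Straddling triangles (6 of 14):
  (v1,v0,v3) [--+] → (0.616233, 0.7727, 0)–(0.817935, 0.7727, 0)  len=0.2017
  (v1,v3,v2) [-+-] → (0.817935, 0.7727, 0)–(0.616233, 0.7727, 0.539)  len=0.5755
  (v3,v0,v4) [+-+] → (0.616233, 0.7727, 0)–(-0.176358, 0.7727, 0)  len=0.7926
  (v3,v4,v2) [++-] → (-0.176358, 0.7727, 1.0621)–(0.616233, 0.7727, 0.539)  len=0.9497
  (v4,v0,v5) [+--] → (-0.176358, 0.7727, 0)–(-0.750695, 0.7727, 0)  len=0.5743
  (v4,v5,v2) [+--] → (-0.750695, 0.7727, 0)–(-0.176358, 0.7727, 1.0621)  len=1.2074

Chained into 1 loop(s):
  loop 1: 6 segments, perimeter = 4.3012
Total perimeter = 4.301

loops=1 perimeter=4.301


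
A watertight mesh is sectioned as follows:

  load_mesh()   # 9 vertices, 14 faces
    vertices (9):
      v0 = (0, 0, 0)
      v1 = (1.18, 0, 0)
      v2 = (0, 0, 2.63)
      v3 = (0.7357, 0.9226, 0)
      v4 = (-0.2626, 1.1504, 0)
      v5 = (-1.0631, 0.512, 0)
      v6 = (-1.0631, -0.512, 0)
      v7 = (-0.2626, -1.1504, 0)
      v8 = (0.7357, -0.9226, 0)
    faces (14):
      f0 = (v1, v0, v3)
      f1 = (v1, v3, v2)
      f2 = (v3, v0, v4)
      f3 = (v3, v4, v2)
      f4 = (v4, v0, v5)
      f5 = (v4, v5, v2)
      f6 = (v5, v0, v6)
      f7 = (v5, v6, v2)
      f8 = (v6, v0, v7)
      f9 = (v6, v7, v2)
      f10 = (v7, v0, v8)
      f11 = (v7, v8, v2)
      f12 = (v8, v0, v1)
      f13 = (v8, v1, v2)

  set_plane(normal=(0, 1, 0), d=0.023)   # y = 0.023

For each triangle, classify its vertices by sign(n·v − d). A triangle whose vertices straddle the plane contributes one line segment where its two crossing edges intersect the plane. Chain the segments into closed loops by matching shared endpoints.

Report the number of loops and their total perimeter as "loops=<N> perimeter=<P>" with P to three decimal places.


loops=1 perimeter=7.857

Straddling triangles (8 of 14):
  (v1,v0,v3) [--+] → (0.0183407, 0.023, 0)–(1.16892, 0.023, 0)  len=1.1506
  (v1,v3,v2) [-+-] → (1.16892, 0.023, 0)–(0.0183407, 0.023, 2.56444)  len=2.8107
  (v3,v0,v4) [+-+] → (0.0183407, 0.023, 0)–(-0.00525017, 0.023, 0)  len=0.0236
  (v3,v4,v2) [++-] → (-0.00525017, 0.023, 2.57742)–(0.0183407, 0.023, 2.56444)  len=0.0269
  (v4,v0,v5) [+-+] → (-0.00525017, 0.023, 0)–(-0.0477564, 0.023, 0)  len=0.0425
  (v4,v5,v2) [++-] → (-0.0477564, 0.023, 2.51186)–(-0.00525017, 0.023, 2.57742)  len=0.0781
  (v5,v0,v6) [+--] → (-0.0477564, 0.023, 0)–(-1.0631, 0.023, 0)  len=1.0153
  (v5,v6,v2) [+--] → (-1.0631, 0.023, 0)–(-0.0477564, 0.023, 2.51186)  len=2.7093

Chained into 1 loop(s):
  loop 1: 8 segments, perimeter = 7.8571
Total perimeter = 7.857
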